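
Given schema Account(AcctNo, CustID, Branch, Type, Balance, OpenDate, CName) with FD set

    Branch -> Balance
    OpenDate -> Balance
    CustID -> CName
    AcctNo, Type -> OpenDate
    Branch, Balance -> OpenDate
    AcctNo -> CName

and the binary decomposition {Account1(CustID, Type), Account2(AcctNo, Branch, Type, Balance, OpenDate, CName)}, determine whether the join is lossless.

No

Common attributes: Account1 ∩ Account2 = {Type}.
No dependency enlarges {Type}, so (Type)⁺ = {Type}.
The closure contains neither all of Account1 = {CustID, Type} nor all of Account2 = {AcctNo, Branch, Type, Balance, OpenDate, CName}, so the common attributes are not a superkey of either fragment. The join is lossy.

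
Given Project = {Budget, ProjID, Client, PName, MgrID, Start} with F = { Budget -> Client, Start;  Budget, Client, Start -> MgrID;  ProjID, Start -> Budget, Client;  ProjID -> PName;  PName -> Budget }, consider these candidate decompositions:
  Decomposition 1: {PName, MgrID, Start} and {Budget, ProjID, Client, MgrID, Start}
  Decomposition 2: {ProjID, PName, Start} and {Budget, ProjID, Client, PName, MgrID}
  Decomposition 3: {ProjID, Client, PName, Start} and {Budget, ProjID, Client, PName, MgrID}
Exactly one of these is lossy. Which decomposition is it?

Decomposition 1: common = {MgrID, Start}, closure = {MgrID, Start} → lossy.
Decomposition 2: common = {ProjID, PName}, closure = {Budget, ProjID, Client, PName, MgrID, Start} → lossless.
Decomposition 3: common = {ProjID, Client, PName}, closure = {Budget, ProjID, Client, PName, MgrID, Start} → lossless.

Decomposition 1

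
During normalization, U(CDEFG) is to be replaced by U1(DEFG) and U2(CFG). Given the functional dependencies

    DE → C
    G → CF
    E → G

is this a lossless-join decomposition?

Common attributes: U1 ∩ U2 = {FG}.
Closure of {FG}: G → CF applies, adding C. So (FG)⁺ = {CFG}.
This closure contains every attribute of U2, so U1 ∩ U2 → U2. The join is lossless.

Yes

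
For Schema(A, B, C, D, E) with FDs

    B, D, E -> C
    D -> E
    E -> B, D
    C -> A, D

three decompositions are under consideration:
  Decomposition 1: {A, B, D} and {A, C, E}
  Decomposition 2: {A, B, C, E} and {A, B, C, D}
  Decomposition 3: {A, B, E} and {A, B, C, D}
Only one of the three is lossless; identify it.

Decomposition 1: common = {A}, closure = {A} → lossy.
Decomposition 2: common = {A, B, C}, closure = {A, B, C, D, E} → lossless.
Decomposition 3: common = {A, B}, closure = {A, B} → lossy.

Decomposition 2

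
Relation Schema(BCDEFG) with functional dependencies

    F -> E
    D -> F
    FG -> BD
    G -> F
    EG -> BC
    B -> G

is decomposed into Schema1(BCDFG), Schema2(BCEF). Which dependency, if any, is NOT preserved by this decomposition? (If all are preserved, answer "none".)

F → E lies within Schema2.
D → F lies within Schema1.
FG → BD lies within Schema1.
G → F lies within Schema1.
EG → BC: restricted closure across fragments reaches BC.
B → G lies within Schema1.
Every dependency is enforceable on the fragments, so the decomposition is dependency-preserving.

none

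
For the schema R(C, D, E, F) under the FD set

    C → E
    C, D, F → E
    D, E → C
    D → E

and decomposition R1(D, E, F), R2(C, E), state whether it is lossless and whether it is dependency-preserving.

lossy and not dependency-preserving

Lossless test: (E)⁺ = {E}, which is a superkey of neither fragment — lossy.
Dependency preservation: the restricted closure of {D, E} across the fragments never reaches {C}, so D, E → C cannot be enforced without a join — not preserved.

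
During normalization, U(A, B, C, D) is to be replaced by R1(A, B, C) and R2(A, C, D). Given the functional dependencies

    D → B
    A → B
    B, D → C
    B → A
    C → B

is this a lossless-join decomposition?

Yes

Common attributes: R1 ∩ R2 = {A, C}.
Closure of {A, C}: A → B applies, adding B. So (A, C)⁺ = {A, B, C}.
This closure contains every attribute of R1, so R1 ∩ R2 → R1. The join is lossless.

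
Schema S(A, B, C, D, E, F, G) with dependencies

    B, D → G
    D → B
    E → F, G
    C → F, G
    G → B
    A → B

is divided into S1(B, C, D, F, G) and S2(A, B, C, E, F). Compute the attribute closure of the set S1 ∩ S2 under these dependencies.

B, C, F, G

S1 ∩ S2 = {B, C, F}.
C → F, G applies, adding G
Closure: {B, C, F, G}.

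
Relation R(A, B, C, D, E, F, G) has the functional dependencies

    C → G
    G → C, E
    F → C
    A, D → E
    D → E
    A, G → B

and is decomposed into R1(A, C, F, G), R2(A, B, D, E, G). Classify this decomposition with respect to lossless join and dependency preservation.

lossy but dependency-preserving

Lossless test: (A, G)⁺ = {A, B, C, E, G}, which is a superkey of neither fragment — lossy.
Dependency preservation: G → C, E is not contained in any single fragment, but the restricted closure of its left-hand side across the fragments still reaches the right-hand side; the remaining FDs each lie inside some fragment. All dependencies are preserved.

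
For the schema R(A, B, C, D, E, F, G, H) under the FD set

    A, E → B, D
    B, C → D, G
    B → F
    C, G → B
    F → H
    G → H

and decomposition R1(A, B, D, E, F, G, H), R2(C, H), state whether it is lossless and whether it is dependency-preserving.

Lossless test: (H)⁺ = {H}, which is a superkey of neither fragment — lossy.
Dependency preservation: the restricted closure of {B, C} across the fragments never reaches {D, G}, so B, C → D, G cannot be enforced without a join — not preserved.

lossy and not dependency-preserving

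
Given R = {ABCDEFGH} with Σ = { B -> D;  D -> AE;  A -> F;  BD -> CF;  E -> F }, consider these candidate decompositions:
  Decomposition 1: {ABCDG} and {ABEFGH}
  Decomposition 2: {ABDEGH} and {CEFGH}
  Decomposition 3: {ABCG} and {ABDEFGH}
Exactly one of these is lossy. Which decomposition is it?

Decomposition 2

Decomposition 1: common = {ABG}, closure = {ABCDEFG} → lossless.
Decomposition 2: common = {EGH}, closure = {EFGH} → lossy.
Decomposition 3: common = {ABG}, closure = {ABCDEFG} → lossless.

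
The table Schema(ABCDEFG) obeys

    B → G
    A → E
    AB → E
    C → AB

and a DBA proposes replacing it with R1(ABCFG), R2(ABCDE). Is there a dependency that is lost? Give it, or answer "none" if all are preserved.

none

B → G lies within R1.
A → E lies within R2.
AB → E lies within R2.
C → AB lies within R1.
Every dependency is enforceable on the fragments, so the decomposition is dependency-preserving.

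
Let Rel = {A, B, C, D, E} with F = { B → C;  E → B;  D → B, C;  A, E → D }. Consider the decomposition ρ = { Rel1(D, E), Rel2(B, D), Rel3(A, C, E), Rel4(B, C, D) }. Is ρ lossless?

No

Chase test. Columns are A, B, C, D, E; row i has aⱼ where attribute j ∈ Reli, else bᵢⱼ.
Initial tableau (one row per fragment):
  row 1: b11 b12 b13 a4 a5
  row 2: b21 a2 b23 a4 b25
  row 3: a1 b32 a3 b34 a5
  row 4: b41 a2 a3 a4 b45
Rows 2 and 4 agree on B; apply B→C and equate their C entries.
Rows 1 and 3 agree on E; apply E→B and equate their B entries.
Rows 1 and 2 agree on D; apply D→B, C and equate their B, C entries.
No row becomes fully distinguished — the join is lossy.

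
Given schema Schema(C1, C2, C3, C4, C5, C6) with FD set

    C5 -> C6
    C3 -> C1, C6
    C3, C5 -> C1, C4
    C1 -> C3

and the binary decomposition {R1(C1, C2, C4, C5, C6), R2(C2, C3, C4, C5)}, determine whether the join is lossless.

Common attributes: R1 ∩ R2 = {C2, C4, C5}.
Closure of {C2, C4, C5}: C5 → C6 applies, adding C6. So (C2, C4, C5)⁺ = {C2, C4, C5, C6}.
The closure contains neither all of R1 = {C1, C2, C4, C5, C6} nor all of R2 = {C2, C3, C4, C5}, so the common attributes are not a superkey of either fragment. The join is lossy.

No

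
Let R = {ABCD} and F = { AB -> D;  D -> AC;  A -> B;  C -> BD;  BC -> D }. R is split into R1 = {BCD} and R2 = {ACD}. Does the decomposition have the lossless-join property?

Common attributes: R1 ∩ R2 = {CD}.
Closure of {CD}: D → AC applies, adding A; A → B applies, adding B. So (CD)⁺ = {ABCD}.
This closure contains every attribute of R1, so R1 ∩ R2 → R1. The join is lossless.

Yes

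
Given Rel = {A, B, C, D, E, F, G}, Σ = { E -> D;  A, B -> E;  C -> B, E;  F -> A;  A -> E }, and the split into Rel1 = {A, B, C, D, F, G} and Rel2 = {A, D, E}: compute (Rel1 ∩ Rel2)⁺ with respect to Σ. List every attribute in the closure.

Rel1 ∩ Rel2 = {A, D}.
A → E applies, adding E
Closure: {A, D, E}.

A, D, E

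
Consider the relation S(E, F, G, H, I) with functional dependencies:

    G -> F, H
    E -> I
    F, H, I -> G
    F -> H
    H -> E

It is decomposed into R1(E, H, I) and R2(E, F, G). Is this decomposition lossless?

No

Common attributes: R1 ∩ R2 = {E}.
Closure of {E}: E → I applies, adding I. So (E)⁺ = {E, I}.
The closure contains neither all of R1 = {E, H, I} nor all of R2 = {E, F, G}, so the common attributes are not a superkey of either fragment. The join is lossy.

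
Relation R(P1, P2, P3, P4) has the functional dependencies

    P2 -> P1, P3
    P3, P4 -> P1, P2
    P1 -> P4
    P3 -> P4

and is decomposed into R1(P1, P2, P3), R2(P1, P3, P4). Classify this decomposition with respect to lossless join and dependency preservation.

Lossless test: (P1, P3)⁺ = {P1, P2, P3, P4}, which contains all of one fragment — lossless.
Dependency preservation: P3, P4 → P1, P2 is not contained in any single fragment, but the restricted closure of its left-hand side across the fragments still reaches the right-hand side; the remaining FDs each lie inside some fragment. All dependencies are preserved.

lossless and dependency-preserving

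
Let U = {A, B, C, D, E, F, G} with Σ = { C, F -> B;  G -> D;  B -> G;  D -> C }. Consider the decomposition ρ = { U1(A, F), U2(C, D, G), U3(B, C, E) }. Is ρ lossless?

No

Chase test. Columns are A, B, C, D, E, F, G; row i has aⱼ where attribute j ∈ Ui, else bᵢⱼ.
Initial tableau (one row per fragment):
  row 1: a1 b12 b13 b14 b15 a6 b17
  row 2: b21 b22 a3 a4 b25 b26 a7
  row 3: b31 a2 a3 b34 a5 b36 b37
No row becomes fully distinguished — the join is lossy.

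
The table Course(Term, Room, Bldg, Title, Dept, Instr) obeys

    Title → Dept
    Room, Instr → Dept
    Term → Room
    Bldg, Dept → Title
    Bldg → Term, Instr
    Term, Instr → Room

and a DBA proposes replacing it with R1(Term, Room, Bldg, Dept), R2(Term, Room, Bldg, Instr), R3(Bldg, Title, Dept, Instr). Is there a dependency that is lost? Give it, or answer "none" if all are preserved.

Room, Instr → Dept

Check Room, Instr → Dept: no single fragment contains all of {Room, Dept, Instr}, and the restricted closure of {Room, Instr} across the fragments never reaches {Dept}.
Title → Dept is preserved.
Term → Room is preserved.
Bldg, Dept → Title is preserved.
Bldg → Term, Instr is preserved.
Term, Instr → Room is preserved.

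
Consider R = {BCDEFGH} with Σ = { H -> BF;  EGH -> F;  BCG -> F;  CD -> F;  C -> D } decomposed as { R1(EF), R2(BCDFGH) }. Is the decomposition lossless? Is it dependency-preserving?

Lossless test: (F)⁺ = {F}, which is a superkey of neither fragment — lossy.
Dependency preservation: EGH → F is not contained in any single fragment, but the restricted closure of its left-hand side across the fragments still reaches the right-hand side; the remaining FDs each lie inside some fragment. All dependencies are preserved.

lossy but dependency-preserving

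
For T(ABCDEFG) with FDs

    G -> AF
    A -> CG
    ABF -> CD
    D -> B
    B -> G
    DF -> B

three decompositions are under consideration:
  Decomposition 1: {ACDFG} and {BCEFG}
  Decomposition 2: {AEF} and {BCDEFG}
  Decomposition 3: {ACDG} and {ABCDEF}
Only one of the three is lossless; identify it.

Decomposition 3

Decomposition 1: common = {CFG}, closure = {ACFG} → lossy.
Decomposition 2: common = {EF}, closure = {EF} → lossy.
Decomposition 3: common = {ACD}, closure = {ABCDFG} → lossless.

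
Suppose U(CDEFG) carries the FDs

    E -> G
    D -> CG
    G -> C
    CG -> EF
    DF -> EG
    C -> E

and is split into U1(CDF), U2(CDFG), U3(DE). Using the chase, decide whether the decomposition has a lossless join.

Yes

Chase test. Columns are CDEFG; row i has aⱼ where attribute j ∈ Ui, else bᵢⱼ.
Initial tableau (one row per fragment):
  row 1: a1 a2 b13 a4 b15
  row 2: a1 a2 b23 a4 a5
  row 3: b31 a2 a3 b34 b35
Rows 1 and 2 agree on D; apply D→CG and equate their CG entries.
Rows 1 and 3 agree on D; apply D→CG and equate their CG entries.
Rows 1 and 2 agree on CG; apply CG→EF and equate their EF entries.
Rows 1 and 3 agree on CG; apply CG→EF and equate their EF entries.
Row 1 is now all distinguished symbols — the join is lossless.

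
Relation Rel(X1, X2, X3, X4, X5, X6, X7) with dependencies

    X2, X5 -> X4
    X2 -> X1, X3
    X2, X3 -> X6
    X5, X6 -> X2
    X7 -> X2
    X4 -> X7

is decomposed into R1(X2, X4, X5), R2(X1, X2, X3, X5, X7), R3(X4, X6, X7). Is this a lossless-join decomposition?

Chase test. Columns are X1, X2, X3, X4, X5, X6, X7; row i has aⱼ where attribute j ∈ Ri, else bᵢⱼ.
Initial tableau (one row per fragment):
  row 1: b11 a2 b13 a4 a5 b16 b17
  row 2: a1 a2 a3 b24 a5 b26 a7
  row 3: b31 b32 b33 a4 b35 a6 a7
Rows 1 and 2 agree on X2, X5; apply X2, X5→X4 and equate their X4 entries.
Rows 1 and 2 agree on X2; apply X2→X1, X3 and equate their X1, X3 entries.
Rows 1 and 2 agree on X2, X3; apply X2, X3→X6 and equate their X6 entries.
Rows 2 and 3 agree on X7; apply X7→X2 and equate their X2 entries.
Rows 1 and 2 agree on X4; apply X4→X7 and equate their X7 entries.
Rows 1 and 3 agree on X2; apply X2→X1, X3 and equate their X1, X3 entries.
Rows 1 and 3 agree on X2, X3; apply X2, X3→X6 and equate their X6 entries.
Row 1 is now all distinguished symbols — the join is lossless.

Yes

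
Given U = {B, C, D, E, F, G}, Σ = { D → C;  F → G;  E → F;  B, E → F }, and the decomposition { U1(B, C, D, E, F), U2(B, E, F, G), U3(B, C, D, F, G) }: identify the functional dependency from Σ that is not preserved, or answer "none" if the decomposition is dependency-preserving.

D → C lies within U1.
F → G lies within U2.
E → F lies within U1.
B, E → F lies within U1.
Every dependency is enforceable on the fragments, so the decomposition is dependency-preserving.

none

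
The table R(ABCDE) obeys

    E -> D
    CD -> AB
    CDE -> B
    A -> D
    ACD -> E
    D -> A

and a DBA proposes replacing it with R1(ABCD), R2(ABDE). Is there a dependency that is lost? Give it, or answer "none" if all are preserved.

Check ACD → E: no single fragment contains all of {ACDE}, and the restricted closure of {ACD} across the fragments never reaches {E}.
E → D is preserved.
CD → AB is preserved.
CDE → B is preserved.
A → D is preserved.
D → A is preserved.

ACD -> E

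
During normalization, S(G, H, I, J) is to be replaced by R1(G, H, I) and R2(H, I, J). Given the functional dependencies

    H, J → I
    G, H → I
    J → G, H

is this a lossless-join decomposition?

No

Common attributes: R1 ∩ R2 = {H, I}.
No dependency enlarges {H, I}, so (H, I)⁺ = {H, I}.
The closure contains neither all of R1 = {G, H, I} nor all of R2 = {H, I, J}, so the common attributes are not a superkey of either fragment. The join is lossy.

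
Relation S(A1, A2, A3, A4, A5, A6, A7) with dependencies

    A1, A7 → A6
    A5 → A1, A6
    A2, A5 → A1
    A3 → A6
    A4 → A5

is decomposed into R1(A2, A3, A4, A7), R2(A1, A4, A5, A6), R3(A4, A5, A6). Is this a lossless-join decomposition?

Chase test. Columns are A1, A2, A3, A4, A5, A6, A7; row i has aⱼ where attribute j ∈ Ri, else bᵢⱼ.
Initial tableau (one row per fragment):
  row 1: b11 a2 a3 a4 b15 b16 a7
  row 2: a1 b22 b23 a4 a5 a6 b27
  row 3: b31 b32 b33 a4 a5 a6 b37
Rows 2 and 3 agree on A5; apply A5→A1, A6 and equate their A1, A6 entries.
Rows 1 and 2 agree on A4; apply A4→A5 and equate their A5 entries.
Rows 1 and 2 agree on A5; apply A5→A1, A6 and equate their A1, A6 entries.
Row 1 is now all distinguished symbols — the join is lossless.

Yes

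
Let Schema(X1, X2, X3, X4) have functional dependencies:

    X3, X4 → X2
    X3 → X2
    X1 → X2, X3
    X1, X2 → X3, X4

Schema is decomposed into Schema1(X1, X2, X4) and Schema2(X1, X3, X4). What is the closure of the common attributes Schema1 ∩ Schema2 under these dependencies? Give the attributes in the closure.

Schema1 ∩ Schema2 = {X1, X4}.
X1 → X2, X3 applies, adding X2, X3
Closure: {X1, X2, X3, X4}.

X1, X2, X3, X4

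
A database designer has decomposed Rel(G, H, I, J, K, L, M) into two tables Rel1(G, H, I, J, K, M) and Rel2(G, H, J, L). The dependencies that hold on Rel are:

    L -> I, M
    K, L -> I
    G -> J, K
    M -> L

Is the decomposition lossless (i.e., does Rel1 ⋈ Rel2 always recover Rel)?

Common attributes: Rel1 ∩ Rel2 = {G, H, J}.
Closure of {G, H, J}: G → J, K applies, adding K. So (G, H, J)⁺ = {G, H, J, K}.
The closure contains neither all of Rel1 = {G, H, I, J, K, M} nor all of Rel2 = {G, H, J, L}, so the common attributes are not a superkey of either fragment. The join is lossy.

No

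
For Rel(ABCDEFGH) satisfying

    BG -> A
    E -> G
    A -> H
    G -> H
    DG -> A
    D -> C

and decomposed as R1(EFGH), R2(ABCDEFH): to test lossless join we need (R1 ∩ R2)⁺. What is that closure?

EFGH

R1 ∩ R2 = {EFH}.
E → G applies, adding G
Closure: {EFGH}.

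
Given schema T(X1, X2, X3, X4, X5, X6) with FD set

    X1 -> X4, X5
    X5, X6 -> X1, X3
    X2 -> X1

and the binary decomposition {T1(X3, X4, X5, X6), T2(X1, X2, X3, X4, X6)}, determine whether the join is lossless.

No

Common attributes: T1 ∩ T2 = {X3, X4, X6}.
No dependency enlarges {X3, X4, X6}, so (X3, X4, X6)⁺ = {X3, X4, X6}.
The closure contains neither all of T1 = {X3, X4, X5, X6} nor all of T2 = {X1, X2, X3, X4, X6}, so the common attributes are not a superkey of either fragment. The join is lossy.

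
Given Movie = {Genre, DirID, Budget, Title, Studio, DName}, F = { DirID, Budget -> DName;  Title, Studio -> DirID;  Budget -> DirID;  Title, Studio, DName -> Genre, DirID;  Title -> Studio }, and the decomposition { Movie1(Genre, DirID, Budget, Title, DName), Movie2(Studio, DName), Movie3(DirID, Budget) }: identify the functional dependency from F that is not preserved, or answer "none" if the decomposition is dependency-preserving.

Check Title → Studio: no single fragment contains all of {Title, Studio}, and the restricted closure of {Title} across the fragments never reaches {Studio}.
DirID, Budget → DName is preserved.
Title, Studio → DirID is preserved.
Budget → DirID is preserved.
Title, Studio, DName → Genre, DirID is preserved.

Title -> Studio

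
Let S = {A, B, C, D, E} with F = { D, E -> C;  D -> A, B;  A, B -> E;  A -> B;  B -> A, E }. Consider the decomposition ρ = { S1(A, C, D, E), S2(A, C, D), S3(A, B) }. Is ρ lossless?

Yes

Chase test. Columns are A, B, C, D, E; row i has aⱼ where attribute j ∈ Si, else bᵢⱼ.
Initial tableau (one row per fragment):
  row 1: a1 b12 a3 a4 a5
  row 2: a1 b22 a3 a4 b25
  row 3: a1 a2 b33 b34 b35
Rows 1 and 2 agree on D; apply D→A, B and equate their A, B entries.
Rows 1 and 2 agree on A, B; apply A, B→E and equate their E entries.
Rows 1 and 3 agree on A; apply A→B and equate their B entries.
Rows 1 and 3 agree on B; apply B→A, E and equate their A, E entries.
Row 1 is now all distinguished symbols — the join is lossless.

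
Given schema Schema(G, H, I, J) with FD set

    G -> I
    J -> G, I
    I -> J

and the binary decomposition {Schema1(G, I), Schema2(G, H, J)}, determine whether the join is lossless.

Common attributes: Schema1 ∩ Schema2 = {G}.
Closure of {G}: G → I applies, adding I; I → J applies, adding J. So (G)⁺ = {G, I, J}.
This closure contains every attribute of Schema1, so Schema1 ∩ Schema2 → Schema1. The join is lossless.

Yes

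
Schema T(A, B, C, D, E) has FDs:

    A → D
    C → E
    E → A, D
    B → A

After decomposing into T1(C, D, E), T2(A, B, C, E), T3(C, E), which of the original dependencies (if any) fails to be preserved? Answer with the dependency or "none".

Check A → D: no single fragment contains all of {A, D}, and the restricted closure of {A} across the fragments never reaches {D}.
C → E is preserved.
E → A, D is preserved.
B → A is preserved.

A → D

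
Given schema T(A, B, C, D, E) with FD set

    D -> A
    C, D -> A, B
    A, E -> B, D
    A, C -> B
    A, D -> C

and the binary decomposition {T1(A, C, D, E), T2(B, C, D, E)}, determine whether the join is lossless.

Common attributes: T1 ∩ T2 = {C, D, E}.
Closure of {C, D, E}: D → A applies, adding A; C, D → A, B applies, adding B. So (C, D, E)⁺ = {A, B, C, D, E}.
This closure contains every attribute of T1, so T1 ∩ T2 → T1. The join is lossless.

Yes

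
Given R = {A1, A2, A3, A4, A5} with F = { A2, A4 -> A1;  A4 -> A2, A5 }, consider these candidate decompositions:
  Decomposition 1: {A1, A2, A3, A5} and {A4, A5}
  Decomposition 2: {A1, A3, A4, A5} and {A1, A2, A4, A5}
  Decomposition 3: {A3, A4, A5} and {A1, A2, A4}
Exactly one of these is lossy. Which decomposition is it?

Decomposition 1: common = {A5}, closure = {A5} → lossy.
Decomposition 2: common = {A1, A4, A5}, closure = {A1, A2, A4, A5} → lossless.
Decomposition 3: common = {A4}, closure = {A1, A2, A4, A5} → lossless.

Decomposition 1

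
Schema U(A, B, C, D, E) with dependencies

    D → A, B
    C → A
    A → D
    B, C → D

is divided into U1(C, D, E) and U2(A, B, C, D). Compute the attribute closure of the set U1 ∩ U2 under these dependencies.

U1 ∩ U2 = {C, D}.
D → A, B applies, adding A, B
Closure: {A, B, C, D}.

A, B, C, D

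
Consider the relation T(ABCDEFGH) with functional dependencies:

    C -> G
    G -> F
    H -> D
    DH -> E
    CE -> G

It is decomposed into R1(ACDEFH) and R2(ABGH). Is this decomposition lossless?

No

Common attributes: R1 ∩ R2 = {AH}.
Closure of {AH}: H → D applies, adding D; DH → E applies, adding E. So (AH)⁺ = {ADEH}.
The closure contains neither all of R1 = {ACDEFH} nor all of R2 = {ABGH}, so the common attributes are not a superkey of either fragment. The join is lossy.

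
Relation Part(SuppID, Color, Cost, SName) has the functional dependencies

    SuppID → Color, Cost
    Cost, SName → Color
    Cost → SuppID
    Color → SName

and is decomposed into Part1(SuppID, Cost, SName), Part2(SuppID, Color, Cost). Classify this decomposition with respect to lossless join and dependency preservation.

Lossless test: (SuppID, Cost)⁺ = {SuppID, Color, Cost, SName}, which contains all of one fragment — lossless.
Dependency preservation: the restricted closure of {Color} across the fragments never reaches {SName}, so Color → SName cannot be enforced without a join — not preserved.

lossless but not dependency-preserving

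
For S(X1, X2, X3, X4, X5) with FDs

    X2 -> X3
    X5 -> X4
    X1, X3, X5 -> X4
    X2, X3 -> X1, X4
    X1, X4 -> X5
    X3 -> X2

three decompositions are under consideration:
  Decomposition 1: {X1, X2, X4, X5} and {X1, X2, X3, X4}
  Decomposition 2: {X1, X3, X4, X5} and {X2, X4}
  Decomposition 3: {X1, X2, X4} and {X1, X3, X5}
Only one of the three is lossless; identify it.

Decomposition 1: common = {X1, X2, X4}, closure = {X1, X2, X3, X4, X5} → lossless.
Decomposition 2: common = {X4}, closure = {X4} → lossy.
Decomposition 3: common = {X1}, closure = {X1} → lossy.

Decomposition 1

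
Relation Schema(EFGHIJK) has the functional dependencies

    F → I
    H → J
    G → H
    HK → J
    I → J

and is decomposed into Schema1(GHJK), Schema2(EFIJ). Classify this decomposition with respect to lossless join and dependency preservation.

Lossless test: (J)⁺ = {J}, which is a superkey of neither fragment — lossy.
Dependency preservation: every FD's attributes lie within a single fragment, so each can be enforced locally — preserved.

lossy but dependency-preserving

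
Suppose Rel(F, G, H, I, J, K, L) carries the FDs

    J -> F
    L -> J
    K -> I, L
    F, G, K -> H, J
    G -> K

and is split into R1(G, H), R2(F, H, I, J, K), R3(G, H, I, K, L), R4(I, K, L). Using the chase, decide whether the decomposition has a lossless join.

Chase test. Columns are F, G, H, I, J, K, L; row i has aⱼ where attribute j ∈ Ri, else bᵢⱼ.
Initial tableau (one row per fragment):
  row 1: b11 a2 a3 b14 b15 b16 b17
  row 2: a1 b22 a3 a4 a5 a6 b27
  row 3: b31 a2 a3 a4 b35 a6 a7
  row 4: b41 b42 b43 a4 b45 a6 a7
Rows 3 and 4 agree on L; apply L→J and equate their J entries.
Rows 2 and 3 agree on K; apply K→I, L and equate their I, L entries.
Rows 1 and 3 agree on G; apply G→K and equate their K entries.
Rows 3 and 4 agree on J; apply J→F and equate their F entries.
Rows 2 and 3 agree on L; apply L→J and equate their J entries.
Rows 1 and 2 agree on K; apply K→I, L and equate their I, L entries.
Rows 2 and 3 agree on J; apply J→F and equate their F entries.
Rows 1 and 2 agree on L; apply L→J and equate their J entries.
Rows 1 and 2 agree on J; apply J→F and equate their F entries.
Row 1 is now all distinguished symbols — the join is lossless.

Yes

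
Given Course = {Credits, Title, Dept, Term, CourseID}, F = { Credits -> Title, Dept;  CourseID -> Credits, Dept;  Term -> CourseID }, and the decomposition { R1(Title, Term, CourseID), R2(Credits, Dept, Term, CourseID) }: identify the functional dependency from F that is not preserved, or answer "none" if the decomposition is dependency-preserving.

Credits -> Title, Dept

Check Credits → Title, Dept: no single fragment contains all of {Credits, Title, Dept}, and the restricted closure of {Credits} across the fragments never reaches {Title, Dept}.
CourseID → Credits, Dept is preserved.
Term → CourseID is preserved.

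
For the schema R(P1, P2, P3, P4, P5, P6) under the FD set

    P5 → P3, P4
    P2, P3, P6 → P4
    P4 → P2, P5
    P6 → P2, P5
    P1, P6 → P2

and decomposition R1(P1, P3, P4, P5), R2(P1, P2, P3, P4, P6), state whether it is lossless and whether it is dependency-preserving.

Lossless test: (P1, P3, P4)⁺ = {P1, P2, P3, P4, P5}, which contains all of one fragment — lossless.
Dependency preservation: P4 → P2, P5; P6 → P2, P5 are not contained in any single fragment, but the restricted closure of each left-hand side across the fragments still reaches the right-hand side; the remaining FDs each lie inside some fragment. All dependencies are preserved.

lossless and dependency-preserving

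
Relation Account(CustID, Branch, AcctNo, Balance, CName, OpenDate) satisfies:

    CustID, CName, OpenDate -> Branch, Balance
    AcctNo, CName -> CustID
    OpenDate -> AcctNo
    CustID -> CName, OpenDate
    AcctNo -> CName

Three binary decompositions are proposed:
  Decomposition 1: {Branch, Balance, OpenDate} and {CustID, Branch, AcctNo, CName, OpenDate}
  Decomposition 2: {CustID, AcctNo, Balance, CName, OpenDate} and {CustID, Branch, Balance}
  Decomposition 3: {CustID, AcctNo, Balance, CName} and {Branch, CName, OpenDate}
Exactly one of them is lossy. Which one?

Decomposition 3

Decomposition 1: common = {Branch, OpenDate}, closure = {CustID, Branch, AcctNo, Balance, CName, OpenDate} → lossless.
Decomposition 2: common = {CustID, Balance}, closure = {CustID, Branch, AcctNo, Balance, CName, OpenDate} → lossless.
Decomposition 3: common = {CName}, closure = {CName} → lossy.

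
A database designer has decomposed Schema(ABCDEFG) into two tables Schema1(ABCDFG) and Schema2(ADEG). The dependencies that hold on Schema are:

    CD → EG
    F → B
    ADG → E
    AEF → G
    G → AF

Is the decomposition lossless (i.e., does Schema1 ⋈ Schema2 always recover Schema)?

Common attributes: Schema1 ∩ Schema2 = {ADG}.
Closure of {ADG}: ADG → E applies, adding E; G → AF applies, adding F; F → B applies, adding B. So (ADG)⁺ = {ABDEFG}.
This closure contains every attribute of Schema2, so Schema1 ∩ Schema2 → Schema2. The join is lossless.

Yes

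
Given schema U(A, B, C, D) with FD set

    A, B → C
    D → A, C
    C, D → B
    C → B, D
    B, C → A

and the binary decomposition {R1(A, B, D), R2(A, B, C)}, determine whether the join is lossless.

Yes

Common attributes: R1 ∩ R2 = {A, B}.
Closure of {A, B}: A, B → C applies, adding C; C → B, D applies, adding D. So (A, B)⁺ = {A, B, C, D}.
This closure contains every attribute of R1, so R1 ∩ R2 → R1. The join is lossless.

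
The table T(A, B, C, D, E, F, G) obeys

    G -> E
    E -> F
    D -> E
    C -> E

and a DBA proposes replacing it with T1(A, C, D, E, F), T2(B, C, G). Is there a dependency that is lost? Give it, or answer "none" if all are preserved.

G -> E

Check G → E: no single fragment contains all of {E, G}, and the restricted closure of {G} across the fragments never reaches {E}.
E → F is preserved.
D → E is preserved.
C → E is preserved.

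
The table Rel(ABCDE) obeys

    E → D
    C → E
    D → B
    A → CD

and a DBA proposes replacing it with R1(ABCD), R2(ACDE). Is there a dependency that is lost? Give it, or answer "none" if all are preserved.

E → D lies within R2.
C → E lies within R2.
D → B lies within R1.
A → CD lies within R1.
Every dependency is enforceable on the fragments, so the decomposition is dependency-preserving.

none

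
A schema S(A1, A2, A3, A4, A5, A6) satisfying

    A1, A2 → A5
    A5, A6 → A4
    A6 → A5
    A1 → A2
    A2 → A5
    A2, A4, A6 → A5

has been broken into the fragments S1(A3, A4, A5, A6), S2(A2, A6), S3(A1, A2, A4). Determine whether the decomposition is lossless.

Chase test. Columns are A1, A2, A3, A4, A5, A6; row i has aⱼ where attribute j ∈ Si, else bᵢⱼ.
Initial tableau (one row per fragment):
  row 1: b11 b12 a3 a4 a5 a6
  row 2: b21 a2 b23 b24 b25 a6
  row 3: a1 a2 b33 a4 b35 b36
Rows 1 and 2 agree on A6; apply A6→A5 and equate their A5 entries.
Rows 2 and 3 agree on A2; apply A2→A5 and equate their A5 entries.
Rows 1 and 2 agree on A5, A6; apply A5, A6→A4 and equate their A4 entries.
No row becomes fully distinguished — the join is lossy.

No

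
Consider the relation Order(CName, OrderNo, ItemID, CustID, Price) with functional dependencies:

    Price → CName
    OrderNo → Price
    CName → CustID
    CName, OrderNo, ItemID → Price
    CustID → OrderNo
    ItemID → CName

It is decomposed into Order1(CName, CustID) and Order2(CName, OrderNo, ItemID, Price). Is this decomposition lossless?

Yes

Common attributes: Order1 ∩ Order2 = {CName}.
Closure of {CName}: CName → CustID applies, adding CustID; CustID → OrderNo applies, adding OrderNo; OrderNo → Price applies, adding Price. So (CName)⁺ = {CName, OrderNo, CustID, Price}.
This closure contains every attribute of Order1, so Order1 ∩ Order2 → Order1. The join is lossless.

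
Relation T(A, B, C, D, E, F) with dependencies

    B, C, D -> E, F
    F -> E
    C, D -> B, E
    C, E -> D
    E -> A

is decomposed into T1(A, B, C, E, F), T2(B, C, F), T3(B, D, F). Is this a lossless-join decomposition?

No

Chase test. Columns are A, B, C, D, E, F; row i has aⱼ where attribute j ∈ Ti, else bᵢⱼ.
Initial tableau (one row per fragment):
  row 1: a1 a2 a3 b14 a5 a6
  row 2: b21 a2 a3 b24 b25 a6
  row 3: b31 a2 b33 a4 b35 a6
Rows 1 and 2 agree on F; apply F→E and equate their E entries.
Rows 1 and 3 agree on F; apply F→E and equate their E entries.
Rows 1 and 2 agree on C, E; apply C, E→D and equate their D entries.
Rows 1 and 2 agree on E; apply E→A and equate their A entries.
Rows 1 and 3 agree on E; apply E→A and equate their A entries.
No row becomes fully distinguished — the join is lossy.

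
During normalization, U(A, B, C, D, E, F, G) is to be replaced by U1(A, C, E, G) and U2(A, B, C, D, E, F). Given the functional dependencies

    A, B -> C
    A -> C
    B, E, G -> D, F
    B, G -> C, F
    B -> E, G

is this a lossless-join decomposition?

Common attributes: U1 ∩ U2 = {A, C, E}.
No dependency enlarges {A, C, E}, so (A, C, E)⁺ = {A, C, E}.
The closure contains neither all of U1 = {A, C, E, G} nor all of U2 = {A, B, C, D, E, F}, so the common attributes are not a superkey of either fragment. The join is lossy.

No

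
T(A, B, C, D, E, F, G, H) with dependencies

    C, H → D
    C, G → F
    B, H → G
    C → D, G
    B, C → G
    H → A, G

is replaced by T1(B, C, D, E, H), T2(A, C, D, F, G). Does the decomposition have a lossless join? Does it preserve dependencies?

lossy and not dependency-preserving

Lossless test: (C, D)⁺ = {C, D, F, G}, which is a superkey of neither fragment — lossy.
Dependency preservation: the restricted closure of {B, H} across the fragments never reaches {G}, so B, H → G cannot be enforced without a join — not preserved.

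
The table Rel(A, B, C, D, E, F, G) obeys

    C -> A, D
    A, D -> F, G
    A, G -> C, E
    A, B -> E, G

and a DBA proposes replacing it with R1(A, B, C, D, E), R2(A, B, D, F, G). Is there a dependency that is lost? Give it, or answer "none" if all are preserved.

none

C → A, D lies within R1.
A, D → F, G lies within R2.
A, G → C, E: restricted closure across fragments reaches C, E.
A, B → E, G: restricted closure across fragments reaches E, G.
Every dependency is enforceable on the fragments, so the decomposition is dependency-preserving.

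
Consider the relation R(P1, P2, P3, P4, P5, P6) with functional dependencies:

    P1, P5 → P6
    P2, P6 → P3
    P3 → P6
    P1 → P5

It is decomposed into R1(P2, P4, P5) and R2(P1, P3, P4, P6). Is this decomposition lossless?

Common attributes: R1 ∩ R2 = {P4}.
No dependency enlarges {P4}, so (P4)⁺ = {P4}.
The closure contains neither all of R1 = {P2, P4, P5} nor all of R2 = {P1, P3, P4, P6}, so the common attributes are not a superkey of either fragment. The join is lossy.

No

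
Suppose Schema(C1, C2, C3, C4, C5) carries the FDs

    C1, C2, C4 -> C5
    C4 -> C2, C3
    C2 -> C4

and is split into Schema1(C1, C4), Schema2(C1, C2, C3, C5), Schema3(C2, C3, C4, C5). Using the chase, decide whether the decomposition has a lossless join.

Yes

Chase test. Columns are C1, C2, C3, C4, C5; row i has aⱼ where attribute j ∈ Schemai, else bᵢⱼ.
Initial tableau (one row per fragment):
  row 1: a1 b12 b13 a4 b15
  row 2: a1 a2 a3 b24 a5
  row 3: b31 a2 a3 a4 a5
Rows 1 and 3 agree on C4; apply C4→C2, C3 and equate their C2, C3 entries.
Rows 1 and 2 agree on C2; apply C2→C4 and equate their C4 entries.
Rows 1 and 2 agree on C1, C2, C4; apply C1, C2, C4→C5 and equate their C5 entries.
Row 1 is now all distinguished symbols — the join is lossless.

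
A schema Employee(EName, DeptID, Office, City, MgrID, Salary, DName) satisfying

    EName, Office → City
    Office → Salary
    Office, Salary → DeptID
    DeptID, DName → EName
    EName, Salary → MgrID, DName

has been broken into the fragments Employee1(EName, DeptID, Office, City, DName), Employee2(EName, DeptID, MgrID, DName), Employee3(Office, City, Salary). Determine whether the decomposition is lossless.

No

Chase test. Columns are EName, DeptID, Office, City, MgrID, Salary, DName; row i has aⱼ where attribute j ∈ Employeei, else bᵢⱼ.
Initial tableau (one row per fragment):
  row 1: a1 a2 a3 a4 b15 b16 a7
  row 2: a1 a2 b23 b24 a5 b26 a7
  row 3: b31 b32 a3 a4 b35 a6 b37
Rows 1 and 3 agree on Office; apply Office→Salary and equate their Salary entries.
Rows 1 and 3 agree on Office, Salary; apply Office, Salary→DeptID and equate their DeptID entries.
No row becomes fully distinguished — the join is lossy.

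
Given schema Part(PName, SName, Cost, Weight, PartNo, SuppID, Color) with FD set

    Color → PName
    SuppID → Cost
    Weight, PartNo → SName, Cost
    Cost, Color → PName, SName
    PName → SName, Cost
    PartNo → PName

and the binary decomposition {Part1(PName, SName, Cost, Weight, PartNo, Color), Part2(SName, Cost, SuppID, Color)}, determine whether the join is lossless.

No

Common attributes: Part1 ∩ Part2 = {SName, Cost, Color}.
Closure of {SName, Cost, Color}: Color → PName applies, adding PName. So (SName, Cost, Color)⁺ = {PName, SName, Cost, Color}.
The closure contains neither all of Part1 = {PName, SName, Cost, Weight, PartNo, Color} nor all of Part2 = {SName, Cost, SuppID, Color}, so the common attributes are not a superkey of either fragment. The join is lossy.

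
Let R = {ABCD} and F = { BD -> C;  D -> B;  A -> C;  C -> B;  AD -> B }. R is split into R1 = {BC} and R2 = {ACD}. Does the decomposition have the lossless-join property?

Yes

Common attributes: R1 ∩ R2 = {C}.
Closure of {C}: C → B applies, adding B. So (C)⁺ = {BC}.
This closure contains every attribute of R1, so R1 ∩ R2 → R1. The join is lossless.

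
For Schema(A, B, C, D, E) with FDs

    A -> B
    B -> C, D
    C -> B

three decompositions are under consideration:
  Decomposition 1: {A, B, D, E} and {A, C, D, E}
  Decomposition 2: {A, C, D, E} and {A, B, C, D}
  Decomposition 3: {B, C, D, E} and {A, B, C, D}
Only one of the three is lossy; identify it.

Decomposition 3

Decomposition 1: common = {A, D, E}, closure = {A, B, C, D, E} → lossless.
Decomposition 2: common = {A, C, D}, closure = {A, B, C, D} → lossless.
Decomposition 3: common = {B, C, D}, closure = {B, C, D} → lossy.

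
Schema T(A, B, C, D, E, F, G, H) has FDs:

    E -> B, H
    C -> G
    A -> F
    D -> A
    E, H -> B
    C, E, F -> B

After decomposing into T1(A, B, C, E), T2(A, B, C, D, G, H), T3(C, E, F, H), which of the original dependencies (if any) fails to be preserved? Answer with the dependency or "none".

A -> F

Check A → F: no single fragment contains all of {A, F}, and the restricted closure of {A} across the fragments never reaches {F}.
E → B, H is preserved.
C → G is preserved.
D → A is preserved.
E, H → B is preserved.
C, E, F → B is preserved.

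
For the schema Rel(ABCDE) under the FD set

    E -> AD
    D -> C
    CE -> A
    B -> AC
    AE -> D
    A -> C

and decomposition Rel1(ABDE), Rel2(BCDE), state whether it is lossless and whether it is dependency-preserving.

Lossless test: (BDE)⁺ = {ABCDE}, which contains all of one fragment — lossless.
Dependency preservation: the restricted closure of {A} across the fragments never reaches {C}, so A → C cannot be enforced without a join — not preserved.

lossless but not dependency-preserving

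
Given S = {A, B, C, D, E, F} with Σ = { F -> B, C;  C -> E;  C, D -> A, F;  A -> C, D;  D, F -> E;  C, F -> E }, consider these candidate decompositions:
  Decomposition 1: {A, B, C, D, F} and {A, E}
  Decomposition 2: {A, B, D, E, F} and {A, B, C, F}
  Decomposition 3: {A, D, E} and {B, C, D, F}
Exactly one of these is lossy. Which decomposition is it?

Decomposition 3

Decomposition 1: common = {A}, closure = {A, B, C, D, E, F} → lossless.
Decomposition 2: common = {A, B, F}, closure = {A, B, C, D, E, F} → lossless.
Decomposition 3: common = {D}, closure = {D} → lossy.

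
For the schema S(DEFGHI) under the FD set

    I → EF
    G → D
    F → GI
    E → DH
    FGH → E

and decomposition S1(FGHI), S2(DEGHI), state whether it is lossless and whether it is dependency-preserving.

Lossless test: (GHI)⁺ = {DEFGHI}, which contains all of one fragment — lossless.
Dependency preservation: I → EF; FGH → E are not contained in any single fragment, but the restricted closure of each left-hand side across the fragments still reaches the right-hand side; the remaining FDs each lie inside some fragment. All dependencies are preserved.

lossless and dependency-preserving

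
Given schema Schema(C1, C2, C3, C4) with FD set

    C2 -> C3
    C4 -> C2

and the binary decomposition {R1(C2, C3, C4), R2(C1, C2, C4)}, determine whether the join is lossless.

Yes

Common attributes: R1 ∩ R2 = {C2, C4}.
Closure of {C2, C4}: C2 → C3 applies, adding C3. So (C2, C4)⁺ = {C2, C3, C4}.
This closure contains every attribute of R1, so R1 ∩ R2 → R1. The join is lossless.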